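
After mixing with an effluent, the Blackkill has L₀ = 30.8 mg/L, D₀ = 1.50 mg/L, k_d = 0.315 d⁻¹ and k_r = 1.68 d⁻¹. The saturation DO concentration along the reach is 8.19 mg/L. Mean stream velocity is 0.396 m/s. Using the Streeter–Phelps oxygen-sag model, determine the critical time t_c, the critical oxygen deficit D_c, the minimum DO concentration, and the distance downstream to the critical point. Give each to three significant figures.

With k_r/k_d = 5.333 and 1 − D₀(k_r−k_d)/(k_d L₀) = 0.7890,
t_c = ln(5.333 × 0.7890) / (1.68 − 0.315) = ln(4.208) / 1.365 = 1.437/1.365 = 1.053 d.
L(t_c) = L₀ e^(−k_d t_c) = 30.8 × 0.7178 = 22.11 mg/L, and at the critical point k_r D_c = k_d L, so D_c = (0.315/1.68) × 22.11 = 4.145 mg/L.
Minimum DO = C_s − D_c = 8.19 − 4.145 = 4.045 mg/L.
x_c = v t_c = 0.396 m/s × 1.053 d × 86400 s/d = 36020 m ≈ 36.0 km.

t_c ≈ 1.05 d; D_c ≈ 4.15 mg/L; min DO ≈ 4.04 mg/L; x_c ≈ 36.0 km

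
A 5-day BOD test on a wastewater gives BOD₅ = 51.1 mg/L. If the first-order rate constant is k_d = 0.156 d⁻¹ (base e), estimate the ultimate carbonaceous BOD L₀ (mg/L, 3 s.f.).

BOD₅ = L₀(1 − e^(−5k_d)) ⇒ L₀ = BOD₅ / (1 − e^(−5×0.156))
= 51.1 / (1 − 0.4584) = 51.1 / 0.5416 = 94.35 mg/L.

L₀ ≈ 94.4 mg/L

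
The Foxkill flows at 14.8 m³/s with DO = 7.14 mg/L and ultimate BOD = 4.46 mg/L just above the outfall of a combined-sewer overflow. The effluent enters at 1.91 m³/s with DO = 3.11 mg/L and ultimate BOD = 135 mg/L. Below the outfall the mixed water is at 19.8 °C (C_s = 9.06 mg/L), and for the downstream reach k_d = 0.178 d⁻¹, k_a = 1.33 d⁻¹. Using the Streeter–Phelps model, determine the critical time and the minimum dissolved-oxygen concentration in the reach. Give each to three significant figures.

t_c ≈ 0.370 d; minimum DO ≈ 6.63 mg/L

Mixed DO = (14.8×7.14 + 1.91×3.11)/(14.8+1.91) = 111.6/16.71 = 6.679 mg/L.
Mixed L₀ = (14.8×4.46 + 1.91×135)/(16.71) = 323.9/16.71 = 19.38 mg/L.
Initial deficit D₀ = C_s − DO₀ = 9.06 − 6.679 = 2.381 mg/L.
t_c = (1/1.152) ln[(1.33/0.178)(1 − 2.381×1.152/(0.178×19.38))] = 0.8681 × ln(1.532) = 0.3703 d.
D_c = (0.178/1.33) × 19.38 × e^(−0.178×0.3703) = 0.1338 × 19.38 × 0.9362 = 2.428 mg/L.
Minimum DO = 9.06 − 2.428 = 6.632 mg/L.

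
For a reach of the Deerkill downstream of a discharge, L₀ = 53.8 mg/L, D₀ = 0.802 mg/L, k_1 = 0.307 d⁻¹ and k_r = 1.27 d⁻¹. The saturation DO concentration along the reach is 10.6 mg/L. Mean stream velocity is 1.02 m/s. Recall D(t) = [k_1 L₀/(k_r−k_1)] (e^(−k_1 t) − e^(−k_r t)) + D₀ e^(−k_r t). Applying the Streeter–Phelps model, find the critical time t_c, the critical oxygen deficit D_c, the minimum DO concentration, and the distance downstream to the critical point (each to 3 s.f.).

t_c ≈ 1.42 d; D_c ≈ 8.40 mg/L; min DO ≈ 2.20 mg/L; x_c ≈ 126 km

With k_r/k_1 = 4.137 and 1 − D₀(k_r−k_1)/(k_1 L₀) = 0.9532,
t_c = ln(4.137 × 0.9532) / (1.27 − 0.307) = ln(3.943) / 0.9630 = 1.372/0.9630 = 1.425 d.
L(t_c) = L₀ e^(−k_1 t_c) = 53.8 × 0.6457 = 34.74 mg/L, and at the critical point k_r D_c = k_1 L, so D_c = (0.307/1.27) × 34.74 = 8.398 mg/L.
Minimum DO = C_s − D_c = 10.6 − 8.398 = 2.202 mg/L.
x_c = v t_c = 1.02 m/s × 1.425 d × 86400 s/d = 125600 m ≈ 126 km.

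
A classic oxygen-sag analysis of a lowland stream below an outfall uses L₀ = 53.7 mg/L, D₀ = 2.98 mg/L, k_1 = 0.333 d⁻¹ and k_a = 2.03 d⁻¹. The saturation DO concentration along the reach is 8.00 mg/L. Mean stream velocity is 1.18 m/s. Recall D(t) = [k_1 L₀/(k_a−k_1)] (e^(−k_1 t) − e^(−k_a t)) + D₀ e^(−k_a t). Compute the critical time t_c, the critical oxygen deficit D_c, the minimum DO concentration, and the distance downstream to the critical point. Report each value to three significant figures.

t_c ≈ 0.869 d; D_c ≈ 6.59 mg/L; min DO ≈ 1.41 mg/L; x_c ≈ 88.6 km

With k_a/k_1 = 6.096 and 1 − D₀(k_a−k_1)/(k_1 L₀) = 0.7172,
t_c = ln(6.096 × 0.7172) / (2.03 − 0.333) = ln(4.372) / 1.697 = 1.475/1.697 = 0.8693 d.
D_c = (k_1/k_a) L₀ e^(−k_1 t_c) = (0.333/2.03) × 53.7 × e^(−0.333×0.8693) = 0.1640 × 53.7 × 0.7486 = 6.595 mg/L.
Minimum DO = C_s − D_c = 8.00 − 6.595 = 1.405 mg/L.
x_c = v t_c = 1.18 m/s × 0.8693 d × 86400 s/d = 88630 m ≈ 88.6 km.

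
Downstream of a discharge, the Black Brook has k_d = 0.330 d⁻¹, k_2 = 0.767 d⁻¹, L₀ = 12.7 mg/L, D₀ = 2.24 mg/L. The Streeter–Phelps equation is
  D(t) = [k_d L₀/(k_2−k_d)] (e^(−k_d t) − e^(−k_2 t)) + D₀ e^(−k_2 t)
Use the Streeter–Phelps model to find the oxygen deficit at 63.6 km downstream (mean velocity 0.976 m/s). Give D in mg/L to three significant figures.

D ≈ 3.36 mg/L

Travel time t = x/v = 63.6 km / (0.976 m/s) = 63600 m / 0.976 m/s = 65160 s = 0.7542 d.
k_d L₀/(k_2−k_d) = 0.330×12.7/(0.767−0.330) = 4.191/0.4370 = 9.590 mg/L.
e^(−k_d t) = e^(−0.330×0.7542) = 0.7797; e^(−k_2 t) = e^(−0.767×0.7542) = 0.5607.
D = 9.590 × (0.7797 − 0.5607) + 2.24 × 0.5607 = 2.099 + 1.256 = 3.356 mg/L.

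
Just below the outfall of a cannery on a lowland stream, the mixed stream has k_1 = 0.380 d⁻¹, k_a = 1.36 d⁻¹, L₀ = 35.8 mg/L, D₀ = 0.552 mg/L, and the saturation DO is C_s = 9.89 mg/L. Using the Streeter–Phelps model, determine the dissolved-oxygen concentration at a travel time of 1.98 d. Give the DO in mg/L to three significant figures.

DO ≈ 4.25 mg/L

k_1 L₀/(k_a−k_1) = 0.380×35.8/(1.36−0.380) = 13.60/0.9800 = 13.88 mg/L.
e^(−k_1 t) = e^(−0.380×1.980) = 0.4712; e^(−k_a t) = e^(−1.36×1.980) = 0.06769.
D = 13.88 × (0.4712 − 0.06769) + 0.552 × 0.06769 = 5.602 + 0.03737 = 5.639 mg/L.
DO = C_s − D = 9.89 − 5.639 = 4.251 mg/L.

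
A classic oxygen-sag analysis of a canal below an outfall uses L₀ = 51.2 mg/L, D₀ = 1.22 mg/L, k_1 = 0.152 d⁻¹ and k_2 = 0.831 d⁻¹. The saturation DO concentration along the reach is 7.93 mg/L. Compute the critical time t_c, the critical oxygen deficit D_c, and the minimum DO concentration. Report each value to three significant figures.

At the critical point dD/dt = 0, so k_1 L₀ e^(−k_1 t) = k_2 D. Substituting D(t) from the Streeter–Phelps equation and solving for t gives
t_c = ln[(k_2/k_1)(1 − D₀(k_2−k_1)/(k_1 L₀))] / (k_2−k_1).
Here k_2−k_1 = 0.6790 d⁻¹ and 1 − D₀(k_2−k_1)/(k_1 L₀) = 1 − 1.22×0.6790/(0.152×51.2) = 0.8936, so
t_c = ln(5.467 × 0.8936) / 0.6790 = 1.586 / 0.6790 = 2.336 d.
D_c = (k_1/k_2) L₀ e^(−k_1 t_c) = (0.152/0.831) × 51.2 × e^(−0.152×2.336) = 0.1829 × 51.2 × 0.7011 = 6.566 mg/L.
Minimum DO = C_s − D_c = 7.93 − 6.566 = 1.364 mg/L.

t_c ≈ 2.34 d; D_c ≈ 6.57 mg/L; min DO ≈ 1.36 mg/L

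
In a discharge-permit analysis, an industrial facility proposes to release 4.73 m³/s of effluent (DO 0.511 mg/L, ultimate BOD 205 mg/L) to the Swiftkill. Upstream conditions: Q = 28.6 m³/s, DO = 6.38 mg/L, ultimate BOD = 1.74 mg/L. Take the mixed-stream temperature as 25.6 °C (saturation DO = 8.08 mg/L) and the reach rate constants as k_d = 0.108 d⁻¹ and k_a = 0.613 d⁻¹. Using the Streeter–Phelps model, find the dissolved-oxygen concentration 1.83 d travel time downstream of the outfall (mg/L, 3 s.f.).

Mixed DO = (28.6×6.38 + 4.73×0.511)/(28.6+4.73) = 184.9/33.33 = 5.547 mg/L.
Mixed L₀ = (28.6×1.74 + 4.73×205)/(33.33) = 1019/33.33 = 30.59 mg/L.
Initial deficit D₀ = C_s − DO₀ = 8.08 − 5.547 = 2.533 mg/L.
D(1.83) = [0.108×30.59/(0.613−0.108)](e^(−0.108×1.83) − e^(−0.613×1.83)) + 2.533 e^(−0.613×1.83)
= 6.541 × (0.8207 − 0.3257) + 2.533 × 0.3257 = 4.063 mg/L.
DO = 8.08 − 4.063 = 4.017 mg/L.

DO ≈ 4.02 mg/L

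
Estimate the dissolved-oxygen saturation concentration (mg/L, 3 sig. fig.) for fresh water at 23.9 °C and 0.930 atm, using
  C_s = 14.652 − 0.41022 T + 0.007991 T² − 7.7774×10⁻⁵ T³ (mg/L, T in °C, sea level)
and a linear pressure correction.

C_s ≈ 7.77 mg/L

At sea level: C_s = 14.652 − 0.41022×23.9 + 0.007991×23.9² − 7.7774×10⁻⁵×23.9³ = 8.351 mg/L.
Pressure correction: C_s' = 8.351 × 0.930 = 7.766 mg/L.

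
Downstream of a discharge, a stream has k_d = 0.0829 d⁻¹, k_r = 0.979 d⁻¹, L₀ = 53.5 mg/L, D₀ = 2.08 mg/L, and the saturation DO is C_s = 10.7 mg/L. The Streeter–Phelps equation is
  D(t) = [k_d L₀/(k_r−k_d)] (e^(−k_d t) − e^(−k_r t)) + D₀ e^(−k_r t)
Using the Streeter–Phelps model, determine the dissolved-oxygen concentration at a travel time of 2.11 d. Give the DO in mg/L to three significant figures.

k_d L₀/(k_r−k_d) = 0.0829×53.5/(0.979−0.0829) = 4.435/0.8961 = 4.949 mg/L.
e^(−k_d t) = e^(−0.0829×2.110) = 0.8395; e^(−k_r t) = e^(−0.979×2.110) = 0.1267.
D = 4.949 × (0.8395 − 0.1267) + 2.08 × 0.1267 = 3.528 + 0.2636 = 3.791 mg/L.
DO = C_s − D = 10.7 − 3.791 = 6.909 mg/L.

DO ≈ 6.91 mg/L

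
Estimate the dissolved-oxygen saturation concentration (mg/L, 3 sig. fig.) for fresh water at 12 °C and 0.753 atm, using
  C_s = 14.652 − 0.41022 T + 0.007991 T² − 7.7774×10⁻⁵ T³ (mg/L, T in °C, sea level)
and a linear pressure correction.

At sea level: C_s = 14.652 − 0.41022×12 + 0.007991×12² − 7.7774×10⁻⁵×12³ = 10.75 mg/L.
Pressure correction: C_s' = 10.75 × 0.753 = 8.091 mg/L.

C_s ≈ 8.09 mg/L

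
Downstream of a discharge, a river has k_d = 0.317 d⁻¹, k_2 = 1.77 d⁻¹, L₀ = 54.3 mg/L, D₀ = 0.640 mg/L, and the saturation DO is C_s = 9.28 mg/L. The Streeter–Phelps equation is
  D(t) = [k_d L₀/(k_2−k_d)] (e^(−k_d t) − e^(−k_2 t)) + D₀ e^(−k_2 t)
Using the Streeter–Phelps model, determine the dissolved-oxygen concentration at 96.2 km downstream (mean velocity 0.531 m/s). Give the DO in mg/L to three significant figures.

Travel time t = x/v = 96.2 km / (0.531 m/s) = 96200 m / 0.531 m/s = 181200 s = 2.097 d.
k_d L₀/(k_2−k_d) = 0.317×54.3/(1.77−0.317) = 17.21/1.453 = 11.85 mg/L.
e^(−k_d t) = e^(−0.317×2.097) = 0.5144; e^(−k_2 t) = e^(−1.77×2.097) = 0.02444.
D = 11.85 × (0.5144 − 0.02444) + 0.640 × 0.02444 = 5.805 + 0.01564 = 5.820 mg/L.
DO = C_s − D = 9.28 − 5.820 = 3.460 mg/L.

DO ≈ 3.46 mg/L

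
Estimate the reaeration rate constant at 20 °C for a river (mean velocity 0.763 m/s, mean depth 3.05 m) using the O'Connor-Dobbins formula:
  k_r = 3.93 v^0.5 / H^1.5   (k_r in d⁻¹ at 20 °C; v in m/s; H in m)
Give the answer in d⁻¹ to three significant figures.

k_r = 3.93 × 0.763^0.5 / 3.05^1.5 = 3.93 × 0.8735 / 5.327 = 0.6445 d⁻¹.

k_r ≈ 0.644 d⁻¹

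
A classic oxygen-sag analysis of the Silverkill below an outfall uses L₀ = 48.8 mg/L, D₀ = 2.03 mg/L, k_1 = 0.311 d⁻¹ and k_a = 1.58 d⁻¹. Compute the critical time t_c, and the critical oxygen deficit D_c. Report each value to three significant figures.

t_c ≈ 1.13 d; D_c ≈ 6.75 mg/L

With k_a/k_1 = 5.080 and 1 − D₀(k_a−k_1)/(k_1 L₀) = 0.8303,
t_c = ln(5.080 × 0.8303) / (1.58 − 0.311) = ln(4.218) / 1.269 = 1.439/1.269 = 1.134 d.
L(t_c) = L₀ e^(−k_1 t_c) = 48.8 × 0.7027 = 34.29 mg/L, and at the critical point k_a D_c = k_1 L, so D_c = (0.311/1.58) × 34.29 = 6.750 mg/L.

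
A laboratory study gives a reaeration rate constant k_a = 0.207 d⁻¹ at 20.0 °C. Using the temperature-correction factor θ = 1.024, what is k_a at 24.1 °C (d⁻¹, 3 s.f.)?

k_a(T₂) = k_a(T₁) · θ^(T₂−T₁) = 0.207 × 1.024^(24.1−20.0)
= 0.207 × 1.024^4.10 = 0.207 × 1.102 = 0.2281 d⁻¹.

k_a ≈ 0.228 d⁻¹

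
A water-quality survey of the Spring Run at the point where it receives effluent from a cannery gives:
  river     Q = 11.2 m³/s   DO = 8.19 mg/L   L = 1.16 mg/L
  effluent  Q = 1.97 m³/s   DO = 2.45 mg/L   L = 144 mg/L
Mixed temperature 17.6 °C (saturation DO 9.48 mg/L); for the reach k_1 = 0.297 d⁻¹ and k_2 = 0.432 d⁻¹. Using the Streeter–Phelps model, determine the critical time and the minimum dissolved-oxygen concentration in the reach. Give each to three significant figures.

Mixed DO = (11.2×8.19 + 1.97×2.45)/(11.2+1.97) = 96.55/13.17 = 7.331 mg/L.
Mixed L₀ = (11.2×1.16 + 1.97×144)/(13.17) = 296.7/13.17 = 22.53 mg/L.
Initial deficit D₀ = C_s − DO₀ = 9.48 − 7.331 = 2.149 mg/L.
t_c = (1/0.1350) ln[(0.432/0.297)(1 − 2.149×0.1350/(0.297×22.53))] = 7.407 × ln(1.391) = 2.447 d.
D_c = (0.297/0.432) × 22.53 × e^(−0.297×2.447) = 0.6875 × 22.53 × 0.4834 = 7.487 mg/L.
Minimum DO = 9.48 − 7.487 = 1.993 mg/L.

t_c ≈ 2.45 d; minimum DO ≈ 1.99 mg/L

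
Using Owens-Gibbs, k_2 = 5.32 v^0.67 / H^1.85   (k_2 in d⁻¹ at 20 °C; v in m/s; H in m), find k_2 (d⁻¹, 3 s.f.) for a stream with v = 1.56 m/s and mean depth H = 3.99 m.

k_2 ≈ 0.554 d⁻¹

k_2 = 5.32 × 1.56^0.67 / 3.99^1.85 = 5.32 × 1.347 / 12.94 = 0.5540 d⁻¹.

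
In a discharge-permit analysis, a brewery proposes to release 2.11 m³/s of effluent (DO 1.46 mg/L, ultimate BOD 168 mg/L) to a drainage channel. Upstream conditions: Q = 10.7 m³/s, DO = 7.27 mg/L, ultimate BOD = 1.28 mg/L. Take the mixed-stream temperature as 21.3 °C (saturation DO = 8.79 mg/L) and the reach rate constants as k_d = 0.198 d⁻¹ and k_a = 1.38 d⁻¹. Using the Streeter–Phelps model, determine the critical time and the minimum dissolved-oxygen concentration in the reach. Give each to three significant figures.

Mixed DO = (10.7×7.27 + 2.11×1.46)/(10.7+2.11) = 80.87/12.81 = 6.313 mg/L.
Mixed L₀ = (10.7×1.28 + 2.11×168)/(12.81) = 368.2/12.81 = 28.74 mg/L.
Initial deficit D₀ = C_s − DO₀ = 8.79 − 6.313 = 2.477 mg/L.
t_c = (1/1.182) ln[(1.38/0.198)(1 − 2.477×1.182/(0.198×28.74))] = 0.8460 × ln(3.384) = 1.031 d.
D_c = (0.198/1.38) × 28.74 × e^(−0.198×1.031) = 0.1435 × 28.74 × 0.8153 = 3.362 mg/L.
Minimum DO = 8.79 − 3.362 = 5.428 mg/L.

t_c ≈ 1.03 d; minimum DO ≈ 5.43 mg/L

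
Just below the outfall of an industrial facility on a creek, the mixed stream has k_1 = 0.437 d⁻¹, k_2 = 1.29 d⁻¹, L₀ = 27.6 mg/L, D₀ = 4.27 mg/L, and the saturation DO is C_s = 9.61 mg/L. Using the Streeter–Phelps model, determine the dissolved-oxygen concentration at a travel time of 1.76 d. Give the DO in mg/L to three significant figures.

DO ≈ 4.08 mg/L

k_1 L₀/(k_2−k_1) = 0.437×27.6/(1.29−0.437) = 12.06/0.8530 = 14.14 mg/L.
e^(−k_1 t) = e^(−0.437×1.760) = 0.4634; e^(−k_2 t) = e^(−1.29×1.760) = 0.1033.
D = 14.14 × (0.4634 − 0.1033) + 4.27 × 0.1033 = 5.092 + 0.4410 = 5.533 mg/L.
DO = C_s − D = 9.61 − 5.533 = 4.077 mg/L.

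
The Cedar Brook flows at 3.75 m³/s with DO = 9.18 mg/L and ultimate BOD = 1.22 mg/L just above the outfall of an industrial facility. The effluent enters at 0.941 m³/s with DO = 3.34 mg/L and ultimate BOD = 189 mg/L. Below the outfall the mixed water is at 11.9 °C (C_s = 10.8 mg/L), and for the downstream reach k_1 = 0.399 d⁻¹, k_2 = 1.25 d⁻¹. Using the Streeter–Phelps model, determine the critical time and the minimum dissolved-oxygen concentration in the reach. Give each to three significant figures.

Mixed DO = (3.75×9.18 + 0.941×3.34)/(3.75+0.941) = 37.57/4.691 = 8.009 mg/L.
Mixed L₀ = (3.75×1.22 + 0.941×189)/(4.691) = 182.4/4.691 = 38.89 mg/L.
Initial deficit D₀ = C_s − DO₀ = 10.8 − 8.009 = 2.791 mg/L.
t_c = (1/0.8510) ln[(1.25/0.399)(1 − 2.791×0.8510/(0.399×38.89))] = 1.175 × ln(2.653) = 1.147 d.
D_c = (0.399/1.25) × 38.89 × e^(−0.399×1.147) = 0.3192 × 38.89 × 0.6329 = 7.856 mg/L.
Minimum DO = 10.8 − 7.856 = 2.944 mg/L.

t_c ≈ 1.15 d; minimum DO ≈ 2.94 mg/L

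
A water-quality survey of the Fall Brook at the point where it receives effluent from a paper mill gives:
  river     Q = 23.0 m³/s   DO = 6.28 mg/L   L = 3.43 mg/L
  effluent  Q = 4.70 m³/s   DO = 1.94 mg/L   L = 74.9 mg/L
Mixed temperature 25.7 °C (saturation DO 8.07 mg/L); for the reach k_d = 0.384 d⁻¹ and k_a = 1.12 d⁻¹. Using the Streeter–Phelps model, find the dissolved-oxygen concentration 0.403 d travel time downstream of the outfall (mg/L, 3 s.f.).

DO ≈ 4.68 mg/L

Mixed DO = (23.0×6.28 + 4.70×1.94)/(23.0+4.70) = 153.6/27.70 = 5.544 mg/L.
Mixed L₀ = (23.0×3.43 + 4.70×74.9)/(27.70) = 430.9/27.70 = 15.56 mg/L.
Initial deficit D₀ = C_s − DO₀ = 8.07 − 5.544 = 2.526 mg/L.
D(0.403) = [0.384×15.56/(1.12−0.384)](e^(−0.384×0.403) − e^(−1.12×0.403)) + 2.526 e^(−1.12×0.403)
= 8.117 × (0.8566 − 0.6368) + 2.526 × 0.6368 = 3.393 mg/L.
DO = 8.07 − 3.393 = 4.677 mg/L.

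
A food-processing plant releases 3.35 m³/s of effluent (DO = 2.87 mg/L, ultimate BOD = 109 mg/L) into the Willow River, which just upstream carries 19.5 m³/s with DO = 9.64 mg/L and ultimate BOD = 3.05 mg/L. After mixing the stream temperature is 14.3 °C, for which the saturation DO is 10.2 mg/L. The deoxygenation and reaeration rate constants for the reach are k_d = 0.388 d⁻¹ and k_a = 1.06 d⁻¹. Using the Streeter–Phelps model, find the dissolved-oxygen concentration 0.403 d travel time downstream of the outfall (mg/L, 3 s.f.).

Mixed DO = (19.5×9.64 + 3.35×2.87)/(19.5+3.35) = 197.6/22.85 = 8.647 mg/L.
Mixed L₀ = (19.5×3.05 + 3.35×109)/(22.85) = 424.6/22.85 = 18.58 mg/L.
Initial deficit D₀ = C_s − DO₀ = 10.2 − 8.647 = 1.553 mg/L.
D(0.403) = [0.388×18.58/(1.06−0.388)](e^(−0.388×0.403) − e^(−1.06×0.403)) + 1.553 e^(−1.06×0.403)
= 10.73 × (0.8552 − 0.6523) + 1.553 × 0.6523 = 3.190 mg/L.
DO = 10.2 − 3.190 = 7.010 mg/L.

DO ≈ 7.01 mg/L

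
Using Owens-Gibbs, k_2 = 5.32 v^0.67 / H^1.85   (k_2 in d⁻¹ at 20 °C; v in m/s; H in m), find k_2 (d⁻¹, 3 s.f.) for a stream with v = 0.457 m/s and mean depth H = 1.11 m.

k_2 ≈ 2.60 d⁻¹

k_2 = 5.32 × 0.457^0.67 / 1.11^1.85 = 5.32 × 0.5918 / 1.213 = 2.595 d⁻¹.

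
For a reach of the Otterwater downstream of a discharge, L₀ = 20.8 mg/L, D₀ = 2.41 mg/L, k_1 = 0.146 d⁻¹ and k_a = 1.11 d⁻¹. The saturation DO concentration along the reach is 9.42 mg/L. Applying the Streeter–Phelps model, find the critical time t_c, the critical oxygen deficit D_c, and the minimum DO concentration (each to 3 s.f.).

t_c ≈ 0.602 d; D_c ≈ 2.51 mg/L; min DO ≈ 6.91 mg/L

t_c = [1/(k_a−k_1)] ln[(k_a/k_1)(1 − D₀(k_a−k_1)/(k_1 L₀))]
= [1/(1.11−0.146)] ln[(1.11/0.146)(1 − 2.41×0.9640/(0.146×20.8))]
= (1/0.9640) ln[7.603 × 0.2350] = 1.037 × ln(1.786) = 1.037 × 0.5802 = 0.6019 d.
L(t_c) = L₀ e^(−k_1 t_c) = 20.8 × 0.9159 = 19.05 mg/L, and at the critical point k_a D_c = k_1 L, so D_c = (0.146/1.11) × 19.05 = 2.506 mg/L.
Minimum DO = C_s − D_c = 9.42 − 2.506 = 6.914 mg/L.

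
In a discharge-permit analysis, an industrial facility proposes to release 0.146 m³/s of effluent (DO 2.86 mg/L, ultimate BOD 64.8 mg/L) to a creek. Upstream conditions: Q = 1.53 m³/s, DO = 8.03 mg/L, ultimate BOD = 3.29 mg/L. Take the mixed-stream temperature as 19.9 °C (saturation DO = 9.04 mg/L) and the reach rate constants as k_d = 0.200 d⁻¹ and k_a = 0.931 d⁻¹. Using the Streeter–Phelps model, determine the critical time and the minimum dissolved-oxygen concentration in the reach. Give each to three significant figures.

Mixed DO = (1.53×8.03 + 0.146×2.86)/(1.53+0.146) = 12.70/1.676 = 7.580 mg/L.
Mixed L₀ = (1.53×3.29 + 0.146×64.8)/(1.676) = 14.49/1.676 = 8.648 mg/L.
Initial deficit D₀ = C_s − DO₀ = 9.04 − 7.580 = 1.460 mg/L.
t_c = (1/0.7310) ln[(0.931/0.200)(1 − 1.460×0.7310/(0.200×8.648))] = 1.368 × ln(1.782) = 0.7903 d.
D_c = (0.200/0.931) × 8.648 × e^(−0.200×0.7903) = 0.2148 × 8.648 × 0.8538 = 1.586 mg/L.
Minimum DO = 9.04 − 1.586 = 7.454 mg/L.

t_c ≈ 0.790 d; minimum DO ≈ 7.45 mg/L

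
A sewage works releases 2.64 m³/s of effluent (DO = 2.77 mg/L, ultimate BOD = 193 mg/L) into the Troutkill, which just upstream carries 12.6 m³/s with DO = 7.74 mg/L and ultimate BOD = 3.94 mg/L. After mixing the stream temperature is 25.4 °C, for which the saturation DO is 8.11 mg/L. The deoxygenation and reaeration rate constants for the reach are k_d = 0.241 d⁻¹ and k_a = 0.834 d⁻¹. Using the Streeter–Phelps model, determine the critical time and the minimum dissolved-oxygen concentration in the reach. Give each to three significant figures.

t_c ≈ 1.95 d; minimum DO ≈ 1.48 mg/L

Mixed DO = (12.6×7.74 + 2.64×2.77)/(12.6+2.64) = 104.8/15.24 = 6.879 mg/L.
Mixed L₀ = (12.6×3.94 + 2.64×193)/(15.24) = 559.2/15.24 = 36.69 mg/L.
Initial deficit D₀ = C_s − DO₀ = 8.11 − 6.879 = 1.231 mg/L.
t_c = (1/0.5930) ln[(0.834/0.241)(1 − 1.231×0.5930/(0.241×36.69))] = 1.686 × ln(3.175) = 1.948 d.
D_c = (0.241/0.834) × 36.69 × e^(−0.241×1.948) = 0.2890 × 36.69 × 0.6253 = 6.630 mg/L.
Minimum DO = 8.11 − 6.630 = 1.480 mg/L.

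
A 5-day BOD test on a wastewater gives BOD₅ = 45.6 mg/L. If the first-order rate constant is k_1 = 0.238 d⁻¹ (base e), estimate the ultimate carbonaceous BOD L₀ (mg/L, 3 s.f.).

BOD₅ = L₀(1 − e^(−5k_1)) ⇒ L₀ = BOD₅ / (1 − e^(−5×0.238))
= 45.6 / (1 − 0.3042) = 45.6 / 0.6958 = 65.54 mg/L.

L₀ ≈ 65.5 mg/L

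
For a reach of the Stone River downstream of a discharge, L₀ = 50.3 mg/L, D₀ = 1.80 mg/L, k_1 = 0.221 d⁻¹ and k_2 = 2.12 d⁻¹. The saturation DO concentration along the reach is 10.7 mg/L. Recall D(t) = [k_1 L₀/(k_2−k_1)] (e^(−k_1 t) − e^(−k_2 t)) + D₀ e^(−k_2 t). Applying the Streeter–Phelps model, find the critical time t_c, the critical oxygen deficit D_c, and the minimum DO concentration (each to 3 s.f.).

t_c = [1/(k_2−k_1)] ln[(k_2/k_1)(1 − D₀(k_2−k_1)/(k_1 L₀))]
= [1/(2.12−0.221)] ln[(2.12/0.221)(1 − 1.80×1.899/(0.221×50.3))]
= (1/1.899) ln[9.593 × 0.6925] = 0.5266 × ln(6.643) = 0.5266 × 1.894 = 0.9971 d.
D_c = (k_1/k_2) L₀ e^(−k_1 t_c) = (0.221/2.12) × 50.3 × e^(−0.221×0.9971) = 0.1042 × 50.3 × 0.8022 = 4.206 mg/L.
Minimum DO = C_s − D_c = 10.7 − 4.206 = 6.494 mg/L.

t_c ≈ 0.997 d; D_c ≈ 4.21 mg/L; min DO ≈ 6.49 mg/L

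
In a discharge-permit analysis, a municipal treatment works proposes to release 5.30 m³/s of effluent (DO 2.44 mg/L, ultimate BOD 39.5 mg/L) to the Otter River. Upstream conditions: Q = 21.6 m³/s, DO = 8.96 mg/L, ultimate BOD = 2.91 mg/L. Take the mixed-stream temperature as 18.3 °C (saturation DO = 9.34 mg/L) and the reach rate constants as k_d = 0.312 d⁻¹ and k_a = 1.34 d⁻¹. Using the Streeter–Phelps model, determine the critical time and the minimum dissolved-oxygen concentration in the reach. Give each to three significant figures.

t_c ≈ 0.658 d; minimum DO ≈ 7.42 mg/L

Mixed DO = (21.6×8.96 + 5.30×2.44)/(21.6+5.30) = 206.5/26.90 = 7.675 mg/L.
Mixed L₀ = (21.6×2.91 + 5.30×39.5)/(26.90) = 272.2/26.90 = 10.12 mg/L.
Initial deficit D₀ = C_s − DO₀ = 9.34 − 7.675 = 1.665 mg/L.
t_c = (1/1.028) ln[(1.34/0.312)(1 − 1.665×1.028/(0.312×10.12))] = 0.9728 × ln(1.967) = 0.6581 d.
D_c = (0.312/1.34) × 10.12 × e^(−0.312×0.6581) = 0.2328 × 10.12 × 0.8144 = 1.919 mg/L.
Minimum DO = 9.34 − 1.919 = 7.421 mg/L.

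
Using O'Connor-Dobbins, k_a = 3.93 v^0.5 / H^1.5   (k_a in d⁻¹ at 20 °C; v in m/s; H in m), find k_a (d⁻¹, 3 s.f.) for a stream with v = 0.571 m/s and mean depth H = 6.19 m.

k_a ≈ 0.193 d⁻¹

k_a = 3.93 × 0.571^0.5 / 6.19^1.5 = 3.93 × 0.7556 / 15.40 = 0.1928 d⁻¹.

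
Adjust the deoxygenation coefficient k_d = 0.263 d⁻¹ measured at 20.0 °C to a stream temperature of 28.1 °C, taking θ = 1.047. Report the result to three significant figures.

k_d(T₂) = k_d(T₁) · θ^(T₂−T₁) = 0.263 × 1.047^(28.1−20.0)
= 0.263 × 1.047^8.10 = 0.263 × 1.451 = 0.3815 d⁻¹.

k_d ≈ 0.382 d⁻¹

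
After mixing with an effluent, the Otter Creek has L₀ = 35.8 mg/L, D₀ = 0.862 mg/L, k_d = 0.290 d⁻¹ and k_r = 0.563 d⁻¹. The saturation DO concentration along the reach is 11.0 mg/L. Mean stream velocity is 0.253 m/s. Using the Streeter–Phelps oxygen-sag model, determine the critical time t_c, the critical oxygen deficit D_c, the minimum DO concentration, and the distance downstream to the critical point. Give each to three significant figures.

t_c ≈ 2.35 d; D_c ≈ 9.34 mg/L; min DO ≈ 1.66 mg/L; x_c ≈ 51.3 km

At the critical point dD/dt = 0, so k_d L₀ e^(−k_d t) = k_r D. Substituting D(t) from the Streeter–Phelps equation and solving for t gives
t_c = ln[(k_r/k_d)(1 − D₀(k_r−k_d)/(k_d L₀))] / (k_r−k_d).
Here k_r−k_d = 0.2730 d⁻¹ and 1 − D₀(k_r−k_d)/(k_d L₀) = 1 − 0.862×0.2730/(0.290×35.8) = 0.9773, so
t_c = ln(1.941 × 0.9773) / 0.2730 = 0.6405 / 0.2730 = 2.346 d.
D_c = (k_d/k_r) L₀ e^(−k_d t_c) = (0.290/0.563) × 35.8 × e^(−0.290×2.346) = 0.5151 × 35.8 × 0.5064 = 9.339 mg/L.
Minimum DO = C_s − D_c = 11.0 − 9.339 = 1.661 mg/L.
x_c = v t_c = 0.253 m/s × 2.346 d × 86400 s/d = 51280 m ≈ 51.3 km.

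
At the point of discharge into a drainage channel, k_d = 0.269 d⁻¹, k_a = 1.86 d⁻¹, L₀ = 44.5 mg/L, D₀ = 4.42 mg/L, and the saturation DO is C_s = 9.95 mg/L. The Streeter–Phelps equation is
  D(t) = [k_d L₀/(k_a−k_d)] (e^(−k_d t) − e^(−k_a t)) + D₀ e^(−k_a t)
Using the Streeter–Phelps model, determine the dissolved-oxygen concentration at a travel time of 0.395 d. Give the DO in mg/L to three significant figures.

DO ≈ 4.67 mg/L

k_d L₀/(k_a−k_d) = 0.269×44.5/(1.86−0.269) = 11.97/1.591 = 7.524 mg/L.
e^(−k_d t) = e^(−0.269×0.3950) = 0.8992; e^(−k_a t) = e^(−1.86×0.3950) = 0.4796.
D = 7.524 × (0.8992 − 0.4796) + 4.42 × 0.4796 = 3.157 + 2.120 = 5.277 mg/L.
DO = C_s − D = 9.95 − 5.277 = 4.673 mg/L.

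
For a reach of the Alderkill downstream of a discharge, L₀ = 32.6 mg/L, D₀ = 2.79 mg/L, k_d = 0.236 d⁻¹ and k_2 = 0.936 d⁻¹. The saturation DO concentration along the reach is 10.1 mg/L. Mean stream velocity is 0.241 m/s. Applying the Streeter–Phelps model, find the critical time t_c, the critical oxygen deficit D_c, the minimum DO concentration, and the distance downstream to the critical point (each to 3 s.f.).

t_c ≈ 1.55 d; D_c ≈ 5.70 mg/L; min DO ≈ 4.40 mg/L; x_c ≈ 32.3 km

t_c = [1/(k_2−k_d)] ln[(k_2/k_d)(1 − D₀(k_2−k_d)/(k_d L₀))]
= [1/(0.936−0.236)] ln[(0.936/0.236)(1 − 2.79×0.7000/(0.236×32.6))]
= (1/0.7000) ln[3.966 × 0.7462] = 1.429 × ln(2.959) = 1.429 × 1.085 = 1.550 d.
L(t_c) = L₀ e^(−k_d t_c) = 32.6 × 0.6937 = 22.61 mg/L, and at the critical point k_2 D_c = k_d L, so D_c = (0.236/0.936) × 22.61 = 5.702 mg/L.
Minimum DO = C_s − D_c = 10.1 − 5.702 = 4.398 mg/L.
x_c = v t_c = 0.241 m/s × 1.550 d × 86400 s/d = 32270 m ≈ 32.3 km.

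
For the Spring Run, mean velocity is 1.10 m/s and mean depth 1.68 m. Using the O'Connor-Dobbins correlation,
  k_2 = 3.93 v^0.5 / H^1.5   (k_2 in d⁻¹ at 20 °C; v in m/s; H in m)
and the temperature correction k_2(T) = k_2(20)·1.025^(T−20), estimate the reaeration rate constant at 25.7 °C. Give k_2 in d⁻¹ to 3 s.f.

k_2(20) = 3.93 × 1.10^0.5 / 1.68^1.5 = 3.93 × 1.049 / 2.178 = 1.893 d⁻¹.
k_2(25.7) = 1.893 × 1.025^(25.7−20) = 1.893 × 1.151 = 2.179 d⁻¹.

k_2 ≈ 2.18 d⁻¹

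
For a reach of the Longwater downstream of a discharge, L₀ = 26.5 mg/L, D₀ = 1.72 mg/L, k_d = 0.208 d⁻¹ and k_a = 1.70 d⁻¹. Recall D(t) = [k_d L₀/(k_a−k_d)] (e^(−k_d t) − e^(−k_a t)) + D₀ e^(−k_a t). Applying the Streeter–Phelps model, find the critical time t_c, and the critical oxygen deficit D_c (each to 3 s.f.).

t_c ≈ 0.988 d; D_c ≈ 2.64 mg/L

At the critical point dD/dt = 0, so k_d L₀ e^(−k_d t) = k_a D. Substituting D(t) from the Streeter–Phelps equation and solving for t gives
t_c = ln[(k_a/k_d)(1 − D₀(k_a−k_d)/(k_d L₀))] / (k_a−k_d).
Here k_a−k_d = 1.492 d⁻¹ and 1 − D₀(k_a−k_d)/(k_d L₀) = 1 − 1.72×1.492/(0.208×26.5) = 0.5344, so
t_c = ln(8.173 × 0.5344) / 1.492 = 1.474 / 1.492 = 0.9881 d.
D_c = (k_d/k_a) L₀ e^(−k_d t_c) = (0.208/1.70) × 26.5 × e^(−0.208×0.9881) = 0.1224 × 26.5 × 0.8142 = 2.640 mg/L.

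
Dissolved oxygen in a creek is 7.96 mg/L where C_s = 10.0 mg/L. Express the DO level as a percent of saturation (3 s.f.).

79.6 % saturation

% saturation = C/C_s × 100 = 7.96/10.0 × 100 = 79.6 %.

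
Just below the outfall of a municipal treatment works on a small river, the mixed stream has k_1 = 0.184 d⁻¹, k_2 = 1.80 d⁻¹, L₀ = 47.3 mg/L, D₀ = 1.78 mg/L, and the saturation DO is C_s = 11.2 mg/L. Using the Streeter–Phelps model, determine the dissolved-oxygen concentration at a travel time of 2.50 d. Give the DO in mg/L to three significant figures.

DO ≈ 7.84 mg/L

k_1 L₀/(k_2−k_1) = 0.184×47.3/(1.80−0.184) = 8.703/1.616 = 5.386 mg/L.
e^(−k_1 t) = e^(−0.184×2.500) = 0.6313; e^(−k_2 t) = e^(−1.80×2.500) = 0.01111.
D = 5.386 × (0.6313 − 0.01111) + 1.78 × 0.01111 = 3.340 + 0.01977 = 3.360 mg/L.
DO = C_s − D = 11.2 − 3.360 = 7.840 mg/L.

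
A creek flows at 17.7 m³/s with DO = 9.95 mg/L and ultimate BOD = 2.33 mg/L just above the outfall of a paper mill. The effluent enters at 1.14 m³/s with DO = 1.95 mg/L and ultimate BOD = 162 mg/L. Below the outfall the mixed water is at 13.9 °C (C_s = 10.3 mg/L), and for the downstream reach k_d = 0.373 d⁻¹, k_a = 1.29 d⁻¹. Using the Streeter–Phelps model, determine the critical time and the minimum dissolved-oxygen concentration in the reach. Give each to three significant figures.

Mixed DO = (17.7×9.95 + 1.14×1.95)/(17.7+1.14) = 178.3/18.84 = 9.466 mg/L.
Mixed L₀ = (17.7×2.33 + 1.14×162)/(18.84) = 225.9/18.84 = 11.99 mg/L.
Initial deficit D₀ = C_s − DO₀ = 10.3 − 9.466 = 0.8341 mg/L.
t_c = (1/0.9170) ln[(1.29/0.373)(1 − 0.8341×0.9170/(0.373×11.99))] = 1.091 × ln(2.867) = 1.149 d.
D_c = (0.373/1.29) × 11.99 × e^(−0.373×1.149) = 0.2891 × 11.99 × 0.6515 = 2.259 mg/L.
Minimum DO = 10.3 − 2.259 = 8.041 mg/L.

t_c ≈ 1.15 d; minimum DO ≈ 8.04 mg/L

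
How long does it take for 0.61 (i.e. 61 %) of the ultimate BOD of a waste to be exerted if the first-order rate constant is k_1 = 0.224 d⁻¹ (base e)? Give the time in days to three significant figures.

y/L₀ = 1 − e^(−k_1 t) = 0.61 ⇒ e^(−k_1 t) = 0.390
t = −ln(0.390) / 0.224 = 0.9416 / 0.224 = 4.204 d.

t ≈ 4.20 d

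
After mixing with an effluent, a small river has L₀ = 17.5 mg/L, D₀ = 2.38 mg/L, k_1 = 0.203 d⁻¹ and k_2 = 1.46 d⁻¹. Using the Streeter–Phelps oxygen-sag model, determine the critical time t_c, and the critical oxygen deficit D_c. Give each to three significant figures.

t_c = [1/(k_2−k_1)] ln[(k_2/k_1)(1 − D₀(k_2−k_1)/(k_1 L₀))]
= [1/(1.46−0.203)] ln[(1.46/0.203)(1 − 2.38×1.257/(0.203×17.5))]
= (1/1.257) ln[7.192 × 0.1579] = 0.7955 × ln(1.135) = 0.7955 × 0.1270 = 0.1010 d.
L(t_c) = L₀ e^(−k_1 t_c) = 17.5 × 0.9797 = 17.14 mg/L, and at the critical point k_2 D_c = k_1 L, so D_c = (0.203/1.46) × 17.14 = 2.384 mg/L.

t_c ≈ 0.101 d; D_c ≈ 2.38 mg/L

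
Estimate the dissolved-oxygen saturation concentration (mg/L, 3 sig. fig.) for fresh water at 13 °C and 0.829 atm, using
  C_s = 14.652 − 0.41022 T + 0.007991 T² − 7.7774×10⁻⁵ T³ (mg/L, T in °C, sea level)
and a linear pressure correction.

At sea level: C_s = 14.652 − 0.41022×13 + 0.007991×13² − 7.7774×10⁻⁵×13³ = 10.50 mg/L.
Pressure correction: C_s' = 10.50 × 0.829 = 8.703 mg/L.

C_s ≈ 8.70 mg/L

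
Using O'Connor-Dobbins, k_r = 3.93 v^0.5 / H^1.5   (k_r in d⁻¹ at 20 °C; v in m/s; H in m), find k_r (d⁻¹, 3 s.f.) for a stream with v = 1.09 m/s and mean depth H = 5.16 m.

k_r = 3.93 × 1.09^0.5 / 5.16^1.5 = 3.93 × 1.044 / 11.72 = 0.3501 d⁻¹.

k_r ≈ 0.350 d⁻¹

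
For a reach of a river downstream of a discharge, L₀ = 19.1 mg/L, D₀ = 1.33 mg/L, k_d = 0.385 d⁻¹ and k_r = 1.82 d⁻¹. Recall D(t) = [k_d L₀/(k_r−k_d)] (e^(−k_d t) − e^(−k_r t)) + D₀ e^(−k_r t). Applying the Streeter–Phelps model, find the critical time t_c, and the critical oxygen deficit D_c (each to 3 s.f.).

At the critical point dD/dt = 0, so k_d L₀ e^(−k_d t) = k_r D. Substituting D(t) from the Streeter–Phelps equation and solving for t gives
t_c = ln[(k_r/k_d)(1 − D₀(k_r−k_d)/(k_d L₀))] / (k_r−k_d).
Here k_r−k_d = 1.435 d⁻¹ and 1 − D₀(k_r−k_d)/(k_d L₀) = 1 − 1.33×1.435/(0.385×19.1) = 0.7405, so
t_c = ln(4.727 × 0.7405) / 1.435 = 1.253 / 1.435 = 0.8731 d.
L(t_c) = L₀ e^(−k_d t_c) = 19.1 × 0.7145 = 13.65 mg/L, and at the critical point k_r D_c = k_d L, so D_c = (0.385/1.82) × 13.65 = 2.887 mg/L.

t_c ≈ 0.873 d; D_c ≈ 2.89 mg/L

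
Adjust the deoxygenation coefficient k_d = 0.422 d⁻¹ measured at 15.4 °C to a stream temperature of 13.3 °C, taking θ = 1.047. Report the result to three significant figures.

k_d ≈ 0.383 d⁻¹

k_d(T₂) = k_d(T₁) · θ^(T₂−T₁) = 0.422 × 1.047^(13.3−15.4)
= 0.422 × 1.047^-2.10 = 0.422 × 0.9081 = 0.3832 d⁻¹.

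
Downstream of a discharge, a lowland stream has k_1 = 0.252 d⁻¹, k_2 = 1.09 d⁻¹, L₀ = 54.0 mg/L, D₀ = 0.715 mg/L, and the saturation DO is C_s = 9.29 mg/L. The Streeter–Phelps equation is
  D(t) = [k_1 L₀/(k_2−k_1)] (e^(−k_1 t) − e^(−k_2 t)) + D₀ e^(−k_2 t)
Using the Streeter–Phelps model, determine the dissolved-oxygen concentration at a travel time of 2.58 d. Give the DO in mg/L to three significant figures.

DO ≈ 1.75 mg/L

k_1 L₀/(k_2−k_1) = 0.252×54.0/(1.09−0.252) = 13.61/0.8380 = 16.24 mg/L.
e^(−k_1 t) = e^(−0.252×2.580) = 0.5220; e^(−k_2 t) = e^(−1.09×2.580) = 0.06007.
D = 16.24 × (0.5220 − 0.06007) + 0.715 × 0.06007 = 7.500 + 0.04295 = 7.543 mg/L.
DO = C_s − D = 9.29 − 7.543 = 1.747 mg/L.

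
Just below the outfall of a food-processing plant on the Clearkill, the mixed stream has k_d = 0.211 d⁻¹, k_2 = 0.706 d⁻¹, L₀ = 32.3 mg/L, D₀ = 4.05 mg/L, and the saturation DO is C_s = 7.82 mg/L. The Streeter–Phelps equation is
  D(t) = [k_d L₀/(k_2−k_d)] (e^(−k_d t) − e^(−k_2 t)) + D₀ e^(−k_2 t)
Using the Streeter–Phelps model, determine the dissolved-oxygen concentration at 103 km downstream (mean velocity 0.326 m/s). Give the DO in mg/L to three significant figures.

Travel time t = x/v = 103 km / (0.326 m/s) = 103000 m / 0.326 m/s = 316000 s = 3.657 d.
k_d L₀/(k_2−k_d) = 0.211×32.3/(0.706−0.211) = 6.815/0.4950 = 13.77 mg/L.
e^(−k_d t) = e^(−0.211×3.657) = 0.4623; e^(−k_2 t) = e^(−0.706×3.657) = 0.07564.
D = 13.77 × (0.4623 − 0.07564) + 4.05 × 0.07564 = 5.323 + 0.3064 = 5.630 mg/L.
DO = C_s − D = 7.82 − 5.630 = 2.190 mg/L.

DO ≈ 2.19 mg/L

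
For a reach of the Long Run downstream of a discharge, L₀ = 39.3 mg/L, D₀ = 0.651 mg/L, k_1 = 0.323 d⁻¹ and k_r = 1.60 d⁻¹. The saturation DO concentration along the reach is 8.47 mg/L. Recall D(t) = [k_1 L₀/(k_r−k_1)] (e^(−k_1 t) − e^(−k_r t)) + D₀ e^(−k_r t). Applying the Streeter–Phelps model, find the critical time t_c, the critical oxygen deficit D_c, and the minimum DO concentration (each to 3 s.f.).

t_c ≈ 1.20 d; D_c ≈ 5.38 mg/L; min DO ≈ 3.09 mg/L

At the critical point dD/dt = 0, so k_1 L₀ e^(−k_1 t) = k_r D. Substituting D(t) from the Streeter–Phelps equation and solving for t gives
t_c = ln[(k_r/k_1)(1 − D₀(k_r−k_1)/(k_1 L₀))] / (k_r−k_1).
Here k_r−k_1 = 1.277 d⁻¹ and 1 − D₀(k_r−k_1)/(k_1 L₀) = 1 − 0.651×1.277/(0.323×39.3) = 0.9345, so
t_c = ln(4.954 × 0.9345) / 1.277 = 1.532 / 1.277 = 1.200 d.
L(t_c) = L₀ e^(−k_1 t_c) = 39.3 × 0.6787 = 26.67 mg/L, and at the critical point k_r D_c = k_1 L, so D_c = (0.323/1.60) × 26.67 = 5.385 mg/L.
Minimum DO = C_s − D_c = 8.47 − 5.385 = 3.085 mg/L.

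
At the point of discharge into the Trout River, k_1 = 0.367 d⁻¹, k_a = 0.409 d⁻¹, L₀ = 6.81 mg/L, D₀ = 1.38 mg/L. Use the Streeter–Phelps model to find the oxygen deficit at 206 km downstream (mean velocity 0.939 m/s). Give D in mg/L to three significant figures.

D ≈ 2.86 mg/L

Travel time t = x/v = 206 km / (0.939 m/s) = 206000 m / 0.939 m/s = 219400 s = 2.539 d.
k_1 L₀/(k_a−k_1) = 0.367×6.81/(0.409−0.367) = 2.499/0.04200 = 59.51 mg/L.
e^(−k_1 t) = e^(−0.367×2.539) = 0.3938; e^(−k_a t) = e^(−0.409×2.539) = 0.3540.
D = 59.51 × (0.3938 − 0.3540) + 1.38 × 0.3540 = 2.371 + 0.4885 = 2.859 mg/L.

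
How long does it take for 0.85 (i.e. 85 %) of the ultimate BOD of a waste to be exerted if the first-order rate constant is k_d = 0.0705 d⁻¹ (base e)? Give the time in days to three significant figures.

t ≈ 26.9 d

y/L₀ = 1 − e^(−k_d t) = 0.85 ⇒ e^(−k_d t) = 0.150
t = −ln(0.150) / 0.0705 = 1.897 / 0.0705 = 26.91 d.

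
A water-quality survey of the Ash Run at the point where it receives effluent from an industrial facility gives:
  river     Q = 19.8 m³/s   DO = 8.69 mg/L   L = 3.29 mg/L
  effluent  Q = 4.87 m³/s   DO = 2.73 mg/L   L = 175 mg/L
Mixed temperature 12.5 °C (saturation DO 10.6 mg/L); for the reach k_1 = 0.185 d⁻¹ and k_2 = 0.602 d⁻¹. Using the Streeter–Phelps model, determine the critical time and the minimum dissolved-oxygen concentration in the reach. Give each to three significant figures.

t_c ≈ 2.33 d; minimum DO ≈ 3.18 mg/L

Mixed DO = (19.8×8.69 + 4.87×2.73)/(19.8+4.87) = 185.4/24.67 = 7.513 mg/L.
Mixed L₀ = (19.8×3.29 + 4.87×175)/(24.67) = 917.4/24.67 = 37.19 mg/L.
Initial deficit D₀ = C_s − DO₀ = 10.6 − 7.513 = 3.087 mg/L.
t_c = (1/0.4170) ln[(0.602/0.185)(1 − 3.087×0.4170/(0.185×37.19))] = 2.398 × ln(2.645) = 2.333 d.
D_c = (0.185/0.602) × 37.19 × e^(−0.185×2.333) = 0.3073 × 37.19 × 0.6495 = 7.422 mg/L.
Minimum DO = 10.6 − 7.422 = 3.178 mg/L.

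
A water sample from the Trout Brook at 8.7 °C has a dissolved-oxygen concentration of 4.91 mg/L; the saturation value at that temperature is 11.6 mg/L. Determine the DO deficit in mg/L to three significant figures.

D ≈ 6.69 mg/L

D = C_s − C = 11.6 − 4.91 = 6.69 mg/L.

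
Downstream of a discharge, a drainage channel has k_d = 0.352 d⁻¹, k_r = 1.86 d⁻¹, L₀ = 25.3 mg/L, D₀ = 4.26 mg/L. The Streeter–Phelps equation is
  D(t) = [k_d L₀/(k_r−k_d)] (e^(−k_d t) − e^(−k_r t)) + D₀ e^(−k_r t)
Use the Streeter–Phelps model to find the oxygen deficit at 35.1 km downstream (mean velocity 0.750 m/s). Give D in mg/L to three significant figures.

D ≈ 4.28 mg/L

Travel time t = x/v = 35.1 km / (0.750 m/s) = 35100 m / 0.750 m/s = 46800 s = 0.5417 d.
k_d L₀/(k_r−k_d) = 0.352×25.3/(1.86−0.352) = 8.906/1.508 = 5.906 mg/L.
e^(−k_d t) = e^(−0.352×0.5417) = 0.8264; e^(−k_r t) = e^(−1.86×0.5417) = 0.3651.
D = 5.906 × (0.8264 − 0.3651) + 4.26 × 0.3651 = 2.724 + 1.555 = 4.280 mg/L.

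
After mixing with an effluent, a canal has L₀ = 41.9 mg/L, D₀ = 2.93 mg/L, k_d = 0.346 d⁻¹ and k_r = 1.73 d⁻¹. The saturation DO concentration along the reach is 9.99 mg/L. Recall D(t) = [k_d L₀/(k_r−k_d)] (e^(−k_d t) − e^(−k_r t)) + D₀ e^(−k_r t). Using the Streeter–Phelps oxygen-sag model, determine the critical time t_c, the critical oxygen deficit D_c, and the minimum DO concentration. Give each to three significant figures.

t_c ≈ 0.926 d; D_c ≈ 6.08 mg/L; min DO ≈ 3.91 mg/L

With k_r/k_d = 5.000 and 1 − D₀(k_r−k_d)/(k_d L₀) = 0.7203,
t_c = ln(5.000 × 0.7203) / (1.73 − 0.346) = ln(3.601) / 1.384 = 1.281/1.384 = 0.9258 d.
D_c = (k_d/k_r) L₀ e^(−k_d t_c) = (0.346/1.73) × 41.9 × e^(−0.346×0.9258) = 0.2000 × 41.9 × 0.7259 = 6.083 mg/L.
Minimum DO = C_s − D_c = 9.99 − 6.083 = 3.907 mg/L.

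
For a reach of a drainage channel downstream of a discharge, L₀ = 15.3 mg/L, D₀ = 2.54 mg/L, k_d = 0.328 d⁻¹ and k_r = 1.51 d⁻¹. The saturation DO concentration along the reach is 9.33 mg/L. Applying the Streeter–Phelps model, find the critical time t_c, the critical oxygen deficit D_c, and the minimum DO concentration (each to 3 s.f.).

With k_r/k_d = 4.604 and 1 − D₀(k_r−k_d)/(k_d L₀) = 0.4017,
t_c = ln(4.604 × 0.4017) / (1.51 − 0.328) = ln(1.849) / 1.182 = 0.6149/1.182 = 0.5202 d.
L(t_c) = L₀ e^(−k_d t_c) = 15.3 × 0.8431 = 12.90 mg/L, and at the critical point k_r D_c = k_d L, so D_c = (0.328/1.51) × 12.90 = 2.802 mg/L.
Minimum DO = C_s − D_c = 9.33 − 2.802 = 6.528 mg/L.

t_c ≈ 0.520 d; D_c ≈ 2.80 mg/L; min DO ≈ 6.53 mg/L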